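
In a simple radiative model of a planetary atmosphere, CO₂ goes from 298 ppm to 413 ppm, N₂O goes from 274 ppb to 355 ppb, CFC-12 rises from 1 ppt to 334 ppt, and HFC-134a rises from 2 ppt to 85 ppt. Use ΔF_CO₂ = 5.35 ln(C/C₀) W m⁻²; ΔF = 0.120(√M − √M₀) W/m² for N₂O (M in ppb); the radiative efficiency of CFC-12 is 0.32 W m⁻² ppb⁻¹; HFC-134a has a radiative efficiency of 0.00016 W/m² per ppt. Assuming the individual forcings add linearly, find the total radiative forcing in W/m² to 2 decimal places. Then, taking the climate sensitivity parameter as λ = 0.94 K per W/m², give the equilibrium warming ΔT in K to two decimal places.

ΔF = 2.14 W/m²; ΔT = 2.01 K

CO₂: 5.35 × ln(413/298) = 5.35 × ln(1.38591) = 5.35 × 0.32636 = 1.7460 W/m².
N₂O: 0.120 × (√355 − √274) = 0.120 × (18.8414 − 16.5529) = 0.120 × 2.2885 = 0.2746 W/m².
CFC-12: Δ = 334 − 1 = 333 ppt = 0.333 ppb; ΔF = 0.32 × 0.333 = 0.1066 W/m².
HFC-134a: ΔF = 0.00016 × (85 − 2) = 0.00016 × 83 = 0.0133 W/m².
Total ΔF = 1.7460 + 0.2746 + 0.1066 + 0.0133 = 2.1405 W/m².
ΔT = λ ΔF = 0.94 × 2.14 = 2.0116 K.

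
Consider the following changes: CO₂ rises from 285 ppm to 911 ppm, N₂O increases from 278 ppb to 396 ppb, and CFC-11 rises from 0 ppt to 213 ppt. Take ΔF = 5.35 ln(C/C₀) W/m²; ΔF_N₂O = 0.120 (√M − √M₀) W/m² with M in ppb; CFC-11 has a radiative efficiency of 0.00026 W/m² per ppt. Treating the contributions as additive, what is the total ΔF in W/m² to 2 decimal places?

CO₂: 5.35 × ln(911/285) = 5.35 × ln(3.19649) = 5.35 × 1.16205 = 6.2170 W/m².
N₂O: 0.120 × (√396 − √278) = 0.120 × (19.8997 − 16.6733) = 0.120 × 3.2264 = 0.3872 W/m².
CFC-11: ΔF = 0.00026 × (213 − 0) = 0.00026 × 213 = 0.0554 W/m².
Total ΔF = 6.2170 + 0.3872 + 0.0554 = 6.6596 W/m².

ΔF = 6.66 W/m²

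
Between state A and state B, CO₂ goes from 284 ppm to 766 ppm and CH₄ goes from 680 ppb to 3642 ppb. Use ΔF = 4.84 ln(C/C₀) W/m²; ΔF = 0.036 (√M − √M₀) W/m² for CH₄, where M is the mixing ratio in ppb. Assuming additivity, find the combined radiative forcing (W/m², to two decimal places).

ΔF = 6.04 W/m²

CO₂: 4.84 × ln(766/284) = 4.84 × ln(2.69718) = 4.84 × 0.99221 = 4.8023 W/m².
CH₄: 0.036 × (√3642 − √680) = 0.036 × (60.3490 − 26.0768) = 0.036 × 34.2722 = 1.2338 W/m².
Total ΔF = 4.8023 + 1.2338 = 6.0361 W/m².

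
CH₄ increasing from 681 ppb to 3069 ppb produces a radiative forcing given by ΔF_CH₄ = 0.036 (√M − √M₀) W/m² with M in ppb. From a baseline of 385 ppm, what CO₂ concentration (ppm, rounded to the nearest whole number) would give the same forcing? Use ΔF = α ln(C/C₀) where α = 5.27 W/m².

CH₄ forcing: 0.036 × (√3069 − √681) = 0.036 × (55.3986 − 26.0960) = 0.036 × 29.3026 = 1.05489 W/m².
Set 5.27 ln(C/385) = 1.05489: ln(C/385) = 1.05489/5.27 = 0.20017, so C = 385 × e^0.20017 = 385 × 1.22161 = 470.32 ppm.

C ≈ 470 ppm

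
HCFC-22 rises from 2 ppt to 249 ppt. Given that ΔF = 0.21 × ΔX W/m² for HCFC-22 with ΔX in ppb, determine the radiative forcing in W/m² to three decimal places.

ΔF = 0.052 W/m²

HCFC-22: Δ = 249 − 2 = 247 ppt = 0.247 ppb; ΔF = 0.21 × 0.247 = 0.0519 W/m².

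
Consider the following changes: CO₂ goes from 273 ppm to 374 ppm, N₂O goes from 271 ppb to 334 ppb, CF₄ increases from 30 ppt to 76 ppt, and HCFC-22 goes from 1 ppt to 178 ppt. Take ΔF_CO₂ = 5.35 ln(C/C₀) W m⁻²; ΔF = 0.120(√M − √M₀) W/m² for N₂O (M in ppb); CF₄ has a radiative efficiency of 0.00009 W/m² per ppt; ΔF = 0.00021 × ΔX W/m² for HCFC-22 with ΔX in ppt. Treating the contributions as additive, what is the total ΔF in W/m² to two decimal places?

CO₂: 5.35 × ln(374/273) = 5.35 × ln(1.36996) = 5.35 × 0.31478 = 1.6841 W/m².
N₂O: 0.120 × (√334 − √271) = 0.120 × (18.2757 − 16.4621) = 0.120 × 1.8136 = 0.2176 W/m².
CF₄: ΔF = 0.00009 × (76 − 30) = 0.00009 × 46 = 0.0041 W/m².
HCFC-22: ΔF = 0.00021 × (178 − 1) = 0.00021 × 177 = 0.0372 W/m².
Total ΔF = 1.6841 + 0.2176 + 0.0041 + 0.0372 = 1.9430 W/m².

ΔF = 1.94 W/m²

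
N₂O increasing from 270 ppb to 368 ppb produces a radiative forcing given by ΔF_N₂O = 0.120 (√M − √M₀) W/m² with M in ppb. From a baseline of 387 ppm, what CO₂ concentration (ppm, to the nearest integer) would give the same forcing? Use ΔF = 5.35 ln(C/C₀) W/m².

C ≈ 412 ppm

N₂O forcing: 0.120 × (√368 − √270) = 0.120 × (19.1833 − 16.4317) = 0.120 × 2.7516 = 0.33019 W/m².
Set 5.35 ln(C/387) = 0.33019: ln(C/387) = 0.33019/5.35 = 0.06172, so C = 387 × e^0.06172 = 387 × 1.06366 = 411.64 ppm.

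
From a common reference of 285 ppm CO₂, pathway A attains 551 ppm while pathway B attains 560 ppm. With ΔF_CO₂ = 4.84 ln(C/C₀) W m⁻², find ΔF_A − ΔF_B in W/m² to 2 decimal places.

ΔF_A = 4.84 ln(551/285) = 4.84 × 0.65925 = 3.1908 W/m².
ΔF_B = 4.84 ln(560/285) = 4.84 × 0.67545 = 3.2692 W/m².
Difference: 3.1908 − 3.2692 = -0.0784 W/m².

ΔF_A − ΔF_B = -0.08 W/m²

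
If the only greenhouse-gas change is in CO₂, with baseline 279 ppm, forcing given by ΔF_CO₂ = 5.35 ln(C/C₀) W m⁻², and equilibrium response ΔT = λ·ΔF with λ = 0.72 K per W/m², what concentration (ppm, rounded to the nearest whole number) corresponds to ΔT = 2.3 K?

Required forcing: ΔF = ΔT/λ = 2.3/0.72 = 3.1944 W/m².
Then ln(C/279) = ΔF/5.35 = 3.1944/5.35 = 0.59708.
So C = 279 × e^0.59708 = 279 × 1.81681 = 506.89 ppm.

C ≈ 507 ppm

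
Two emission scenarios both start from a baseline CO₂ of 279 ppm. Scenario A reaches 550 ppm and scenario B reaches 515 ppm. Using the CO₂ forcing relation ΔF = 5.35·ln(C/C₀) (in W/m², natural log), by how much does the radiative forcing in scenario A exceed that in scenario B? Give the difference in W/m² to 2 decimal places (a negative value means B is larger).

ΔF_A = 5.35 ln(550/279) = 5.35 × 0.67871 = 3.6311 W/m².
ΔF_B = 5.35 ln(515/279) = 5.35 × 0.61296 = 3.2793 W/m².
Difference: 3.6311 − 3.2793 = 0.3518 W/m².
(Equivalently, ΔF_A − ΔF_B = 5.35 ln(550/515) = 5.35 × 0.06575 = 0.3518 W/m².)

ΔF_A − ΔF_B = 0.35 W/m²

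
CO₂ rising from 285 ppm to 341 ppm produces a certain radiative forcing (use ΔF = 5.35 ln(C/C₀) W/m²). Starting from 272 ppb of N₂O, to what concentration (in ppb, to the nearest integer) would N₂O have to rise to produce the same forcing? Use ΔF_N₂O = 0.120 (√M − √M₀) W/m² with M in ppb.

CO₂ forcing: 5.35 × ln(341/285) = 5.35 × 0.179393 = 0.95975 W/m².
Set 0.120(√M − √272) = 0.95975: √M = 0.95975/0.120 + √272 = 7.9979 + 16.4924 = 24.4903.
M = (24.4903)² = 599.77 ppb.

M ≈ 600 ppb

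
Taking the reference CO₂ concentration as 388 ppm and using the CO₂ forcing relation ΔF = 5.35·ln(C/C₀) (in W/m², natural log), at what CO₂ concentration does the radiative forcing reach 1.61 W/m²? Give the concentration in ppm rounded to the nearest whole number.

Set 5.35 ln(C/388) = 1.61, so ln(C/388) = 1.61/5.35 = 0.30093.
Then C/388 = e^0.30093 = 1.35111, giving C = 388 × 1.35111 = 524.23 ppm.

C ≈ 524 ppm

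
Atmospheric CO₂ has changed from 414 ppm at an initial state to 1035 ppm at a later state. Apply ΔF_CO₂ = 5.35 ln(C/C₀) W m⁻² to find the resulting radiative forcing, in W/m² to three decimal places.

CO₂: 5.35 × ln(1035/414) = 5.35 × ln(2.50000) = 5.35 × 0.91629 = 4.9022 W/m².

ΔF = 4.902 W/m²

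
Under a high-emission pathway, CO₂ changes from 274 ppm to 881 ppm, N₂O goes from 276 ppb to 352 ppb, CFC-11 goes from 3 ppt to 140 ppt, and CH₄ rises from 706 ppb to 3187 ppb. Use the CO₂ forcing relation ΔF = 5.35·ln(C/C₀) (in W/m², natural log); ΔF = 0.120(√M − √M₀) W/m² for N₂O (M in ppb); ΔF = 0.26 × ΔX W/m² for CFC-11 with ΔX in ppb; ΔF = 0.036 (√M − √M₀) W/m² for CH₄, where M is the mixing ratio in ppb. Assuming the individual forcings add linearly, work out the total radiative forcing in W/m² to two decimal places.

CO₂: 5.35 × ln(881/274) = 5.35 × ln(3.21533) = 5.35 × 1.16793 = 6.2484 W/m².
N₂O: 0.120 × (√352 − √276) = 0.120 × (18.7617 − 16.6132) = 0.120 × 2.1485 = 0.2578 W/m².
CFC-11: Δ = 140 − 3 = 137 ppt = 0.137 ppb; ΔF = 0.26 × 0.137 = 0.0356 W/m².
CH₄: 0.036 × (√3187 − √706) = 0.036 × (56.4535 − 26.5707) = 0.036 × 29.8828 = 1.0758 W/m².
Total ΔF = 6.2484 + 0.2578 + 0.0356 + 1.0758 = 7.6176 W/m².

ΔF = 7.62 W/m²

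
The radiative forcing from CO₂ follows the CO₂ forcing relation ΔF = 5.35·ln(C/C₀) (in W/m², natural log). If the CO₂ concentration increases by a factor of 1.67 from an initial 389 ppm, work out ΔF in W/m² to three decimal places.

ΔF = 2.744 W/m²

ΔF = 5.35 × ln(1.67) = 5.35 × 0.51282 = 2.7436 W/m².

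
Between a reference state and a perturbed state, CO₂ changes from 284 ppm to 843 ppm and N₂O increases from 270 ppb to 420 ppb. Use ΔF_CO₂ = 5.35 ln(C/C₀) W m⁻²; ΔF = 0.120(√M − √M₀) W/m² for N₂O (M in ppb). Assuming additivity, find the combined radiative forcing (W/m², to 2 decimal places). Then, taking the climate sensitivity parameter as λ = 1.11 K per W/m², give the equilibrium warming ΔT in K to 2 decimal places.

ΔF = 6.31 W/m²; ΔT = 7.00 K

CO₂: 5.35 × ln(843/284) = 5.35 × ln(2.96831) = 5.35 × 1.08799 = 5.8207 W/m².
N₂O: 0.120 × (√420 − √270) = 0.120 × (20.4939 − 16.4317) = 0.120 × 4.0622 = 0.4875 W/m².
Total ΔF = 5.8207 + 0.4875 = 6.3082 W/m².
ΔT = λ ΔF = 1.11 × 6.31 = 7.0041 K.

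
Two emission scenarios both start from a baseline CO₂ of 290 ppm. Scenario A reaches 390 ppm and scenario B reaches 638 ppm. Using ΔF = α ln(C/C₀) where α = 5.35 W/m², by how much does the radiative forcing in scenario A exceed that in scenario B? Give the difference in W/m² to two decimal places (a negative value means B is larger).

ΔF_A − ΔF_B = -2.63 W/m²

ΔF_A = 5.35 ln(390/290) = 5.35 × 0.29627 = 1.5850 W/m².
ΔF_B = 5.35 ln(638/290) = 5.35 × 0.78846 = 4.2183 W/m².
Difference: 1.5850 − 4.2183 = -2.6333 W/m².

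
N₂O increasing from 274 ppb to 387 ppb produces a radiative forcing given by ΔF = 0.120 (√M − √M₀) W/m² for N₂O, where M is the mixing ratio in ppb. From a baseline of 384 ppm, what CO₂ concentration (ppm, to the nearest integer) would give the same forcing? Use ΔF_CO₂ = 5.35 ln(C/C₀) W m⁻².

C ≈ 412 ppm

N₂O forcing: 0.120 × (√387 − √274) = 0.120 × (19.6723 − 16.5529) = 0.120 × 3.1194 = 0.37433 W/m².
Set 5.35 ln(C/384) = 0.37433: ln(C/384) = 0.37433/5.35 = 0.06997, so C = 384 × e^0.06997 = 384 × 1.07248 = 411.83 ppm.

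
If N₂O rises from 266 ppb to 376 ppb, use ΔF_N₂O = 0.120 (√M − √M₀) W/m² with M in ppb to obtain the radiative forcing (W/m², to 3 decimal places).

N₂O: 0.120 × (√376 − √266) = 0.120 × (19.3907 − 16.3095) = 0.120 × 3.0812 = 0.3697 W/m².

ΔF = 0.370 W/m²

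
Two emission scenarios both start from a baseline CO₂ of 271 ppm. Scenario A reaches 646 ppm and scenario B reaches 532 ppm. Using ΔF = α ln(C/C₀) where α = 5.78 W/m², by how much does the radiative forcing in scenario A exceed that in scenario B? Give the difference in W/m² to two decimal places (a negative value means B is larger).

ΔF_A = 5.78 ln(646/271) = 5.78 × 0.86868 = 5.0210 W/m².
ΔF_B = 5.78 ln(532/271) = 5.78 × 0.67452 = 3.8987 W/m².
Difference: 5.0210 − 3.8987 = 1.1223 W/m².

ΔF_A − ΔF_B = 1.12 W/m²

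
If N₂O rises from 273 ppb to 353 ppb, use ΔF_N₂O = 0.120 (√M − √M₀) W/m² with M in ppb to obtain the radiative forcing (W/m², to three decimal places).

ΔF = 0.272 W/m²

N₂O: 0.120 × (√353 − √273) = 0.120 × (18.7883 − 16.5227) = 0.120 × 2.2656 = 0.2719 W/m².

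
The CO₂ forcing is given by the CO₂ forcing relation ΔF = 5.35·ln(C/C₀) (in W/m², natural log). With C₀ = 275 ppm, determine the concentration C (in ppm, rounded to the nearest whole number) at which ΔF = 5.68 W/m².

Set 5.35 ln(C/275) = 5.68, so ln(C/275) = 5.68/5.35 = 1.06168.
Then C/275 = e^1.06168 = 2.89122, giving C = 275 × 2.89122 = 795.09 ppm.

C ≈ 795 ppm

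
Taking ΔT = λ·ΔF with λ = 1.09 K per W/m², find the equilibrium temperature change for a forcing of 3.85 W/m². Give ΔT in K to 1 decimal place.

ΔT = 4.2 K

ΔT = λ ΔF = 1.09 × 3.85 = 4.1965 K.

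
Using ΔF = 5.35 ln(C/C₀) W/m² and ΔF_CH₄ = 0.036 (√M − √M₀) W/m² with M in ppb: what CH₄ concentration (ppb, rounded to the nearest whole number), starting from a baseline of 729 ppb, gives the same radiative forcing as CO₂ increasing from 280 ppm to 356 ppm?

CO₂ forcing: 5.35 × ln(356/280) = 5.35 × 0.240141 = 1.28475 W/m².
Set 0.036(√M − √729) = 1.28475: √M = 1.28475/0.036 + √729 = 35.6875 + 27.0000 = 62.6875.
M = (62.6875)² = 3929.72 ppb.

M ≈ 3930 ppb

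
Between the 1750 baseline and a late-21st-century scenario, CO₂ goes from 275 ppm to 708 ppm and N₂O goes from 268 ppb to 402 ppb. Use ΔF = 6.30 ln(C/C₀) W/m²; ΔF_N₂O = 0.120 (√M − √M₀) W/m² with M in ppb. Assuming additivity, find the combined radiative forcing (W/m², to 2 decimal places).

ΔF = 6.40 W/m²

CO₂: 6.30 × ln(708/275) = 6.30 × ln(2.57455) = 6.30 × 0.94567 = 5.9577 W/m².
N₂O: 0.120 × (√402 − √268) = 0.120 × (20.0499 − 16.3707) = 0.120 × 3.6792 = 0.4415 W/m².
Total ΔF = 5.9577 + 0.4415 = 6.3992 W/m².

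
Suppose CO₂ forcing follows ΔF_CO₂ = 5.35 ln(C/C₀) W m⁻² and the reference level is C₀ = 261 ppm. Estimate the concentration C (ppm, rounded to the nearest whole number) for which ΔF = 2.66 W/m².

Set 5.35 ln(C/261) = 2.66, so ln(C/261) = 2.66/5.35 = 0.49720.
Then C/261 = e^0.49720 = 1.64411, giving C = 261 × 1.64411 = 429.11 ppm.

C ≈ 429 ppm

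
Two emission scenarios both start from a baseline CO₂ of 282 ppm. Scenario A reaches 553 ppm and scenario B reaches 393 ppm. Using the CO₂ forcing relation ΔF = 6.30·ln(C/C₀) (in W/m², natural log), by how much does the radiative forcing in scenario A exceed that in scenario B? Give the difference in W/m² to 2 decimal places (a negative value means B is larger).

ΔF_A = 6.30 ln(553/282) = 6.30 × 0.67345 = 4.2427 W/m².
ΔF_B = 6.30 ln(393/282) = 6.30 × 0.33190 = 2.0910 W/m².
Difference: 4.2427 − 2.0910 = 2.1517 W/m².

ΔF_A − ΔF_B = 2.15 W/m²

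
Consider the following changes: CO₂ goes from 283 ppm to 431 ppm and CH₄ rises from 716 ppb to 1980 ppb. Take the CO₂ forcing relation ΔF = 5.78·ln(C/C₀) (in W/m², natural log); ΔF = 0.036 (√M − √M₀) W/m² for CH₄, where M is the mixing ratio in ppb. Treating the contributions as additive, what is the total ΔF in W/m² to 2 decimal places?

ΔF = 3.07 W/m²

CO₂: 5.78 × ln(431/283) = 5.78 × ln(1.52297) = 5.78 × 0.42066 = 2.4314 W/m².
CH₄: 0.036 × (√1980 − √716) = 0.036 × (44.4972 − 26.7582) = 0.036 × 17.7390 = 0.6386 W/m².
Total ΔF = 2.4314 + 0.6386 = 3.0700 W/m².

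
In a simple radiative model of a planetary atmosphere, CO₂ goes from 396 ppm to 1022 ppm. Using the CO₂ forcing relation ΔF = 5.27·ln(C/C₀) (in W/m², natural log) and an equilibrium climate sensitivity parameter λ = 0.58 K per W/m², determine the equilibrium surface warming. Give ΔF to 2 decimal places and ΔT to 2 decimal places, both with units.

CO₂: 5.27 × ln(1022/396) = 5.27 × ln(2.58081) = 5.27 × 0.94810 = 4.9965 W/m².
ΔT = λ ΔF = 0.58 × 5.00 = 2.9000 K.

ΔF = 5.00 W/m²; ΔT = 2.90 K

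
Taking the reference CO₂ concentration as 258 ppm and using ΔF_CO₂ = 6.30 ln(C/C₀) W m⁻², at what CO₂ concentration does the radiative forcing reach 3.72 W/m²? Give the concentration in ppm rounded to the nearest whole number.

Set 6.30 ln(C/258) = 3.72, so ln(C/258) = 3.72/6.30 = 0.59048.
Then C/258 = e^0.59048 = 1.80485, giving C = 258 × 1.80485 = 465.65 ppm.

C ≈ 466 ppm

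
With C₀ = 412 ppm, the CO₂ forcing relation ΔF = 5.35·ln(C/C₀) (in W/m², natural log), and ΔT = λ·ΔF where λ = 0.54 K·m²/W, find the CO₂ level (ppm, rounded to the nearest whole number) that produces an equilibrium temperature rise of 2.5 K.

Required forcing: ΔF = ΔT/λ = 2.5/0.54 = 4.6296 W/m².
Then ln(C/412) = ΔF/5.35 = 4.6296/5.35 = 0.86535.
So C = 412 × e^0.86535 = 412 × 2.37584 = 978.85 ppm.

C ≈ 979 ppm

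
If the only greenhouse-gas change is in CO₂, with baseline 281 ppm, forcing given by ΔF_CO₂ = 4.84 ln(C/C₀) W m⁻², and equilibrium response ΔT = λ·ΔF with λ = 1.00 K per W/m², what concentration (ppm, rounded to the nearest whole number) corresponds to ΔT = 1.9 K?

C ≈ 416 ppm

Required forcing: ΔF = ΔT/λ = 1.9/1.00 = 1.9000 W/m².
Then ln(C/281) = ΔF/4.84 = 1.9000/4.84 = 0.39256.
So C = 281 × e^0.39256 = 281 × 1.48077 = 416.10 ppm.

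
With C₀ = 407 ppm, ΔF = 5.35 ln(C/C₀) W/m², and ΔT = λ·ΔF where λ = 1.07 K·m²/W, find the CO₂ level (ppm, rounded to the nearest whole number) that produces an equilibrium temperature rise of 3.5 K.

C ≈ 750 ppm

Required forcing: ΔF = ΔT/λ = 3.5/1.07 = 3.2710 W/m².
Then ln(C/407) = ΔF/5.35 = 3.2710/5.35 = 0.61140.
So C = 407 × e^0.61140 = 407 × 1.84301 = 750.11 ppm.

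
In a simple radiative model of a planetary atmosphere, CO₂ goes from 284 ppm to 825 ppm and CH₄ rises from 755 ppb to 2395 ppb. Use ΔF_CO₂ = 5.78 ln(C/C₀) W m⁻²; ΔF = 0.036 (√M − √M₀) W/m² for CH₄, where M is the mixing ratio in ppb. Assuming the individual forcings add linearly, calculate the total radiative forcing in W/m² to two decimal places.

ΔF = 6.94 W/m²

CO₂: 5.78 × ln(825/284) = 5.78 × ln(2.90493) = 5.78 × 1.06641 = 6.1638 W/m².
CH₄: 0.036 × (√2395 − √755) = 0.036 × (48.9387 − 27.4773) = 0.036 × 21.4614 = 0.7726 W/m².
Total ΔF = 6.1638 + 0.7726 = 6.9364 W/m².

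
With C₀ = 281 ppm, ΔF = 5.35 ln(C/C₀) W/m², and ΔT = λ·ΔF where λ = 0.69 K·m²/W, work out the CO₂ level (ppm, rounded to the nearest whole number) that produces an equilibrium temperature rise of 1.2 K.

C ≈ 389 ppm

Required forcing: ΔF = ΔT/λ = 1.2/0.69 = 1.7391 W/m².
Then ln(C/281) = ΔF/5.35 = 1.7391/5.35 = 0.32507.
So C = 281 × e^0.32507 = 281 × 1.38413 = 388.94 ppm.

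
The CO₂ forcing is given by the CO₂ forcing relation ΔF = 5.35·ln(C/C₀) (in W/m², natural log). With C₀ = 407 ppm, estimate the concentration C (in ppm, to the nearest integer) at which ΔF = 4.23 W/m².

Set 5.35 ln(C/407) = 4.23, so ln(C/407) = 4.23/5.35 = 0.79065.
Then C/407 = e^0.79065 = 2.20483, giving C = 407 × 2.20483 = 897.37 ppm.

C ≈ 897 ppm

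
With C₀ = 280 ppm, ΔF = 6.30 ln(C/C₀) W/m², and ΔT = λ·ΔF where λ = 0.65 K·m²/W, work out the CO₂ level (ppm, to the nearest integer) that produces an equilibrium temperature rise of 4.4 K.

C ≈ 820 ppm

Required forcing: ΔF = ΔT/λ = 4.4/0.65 = 6.7692 W/m².
Then ln(C/280) = ΔF/6.30 = 6.7692/6.30 = 1.07448.
So C = 280 × e^1.07448 = 280 × 2.92847 = 819.97 ppm.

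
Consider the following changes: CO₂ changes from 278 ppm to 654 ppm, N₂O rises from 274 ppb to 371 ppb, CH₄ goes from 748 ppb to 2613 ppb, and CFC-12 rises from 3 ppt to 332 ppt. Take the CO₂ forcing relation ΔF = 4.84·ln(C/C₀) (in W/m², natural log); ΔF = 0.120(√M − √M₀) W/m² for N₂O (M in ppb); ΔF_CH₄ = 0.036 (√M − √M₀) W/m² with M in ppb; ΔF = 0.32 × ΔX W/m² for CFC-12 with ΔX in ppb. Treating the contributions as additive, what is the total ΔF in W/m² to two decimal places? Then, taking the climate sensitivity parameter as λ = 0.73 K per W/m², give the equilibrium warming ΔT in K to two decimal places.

CO₂: 4.84 × ln(654/278) = 4.84 × ln(2.35252) = 4.84 × 0.85549 = 4.1406 W/m².
N₂O: 0.120 × (√371 − √274) = 0.120 × (19.2614 − 16.5529) = 0.120 × 2.7085 = 0.3250 W/m².
CH₄: 0.036 × (√2613 − √748) = 0.036 × (51.1175 − 27.3496) = 0.036 × 23.7679 = 0.8556 W/m².
CFC-12: Δ = 332 − 3 = 329 ppt = 0.329 ppb; ΔF = 0.32 × 0.329 = 0.1053 W/m².
Total ΔF = 4.1406 + 0.3250 + 0.8556 + 0.1053 = 5.4265 W/m².
ΔT = λ ΔF = 0.73 × 5.43 = 3.9639 K.

ΔF = 5.43 W/m²; ΔT = 3.96 K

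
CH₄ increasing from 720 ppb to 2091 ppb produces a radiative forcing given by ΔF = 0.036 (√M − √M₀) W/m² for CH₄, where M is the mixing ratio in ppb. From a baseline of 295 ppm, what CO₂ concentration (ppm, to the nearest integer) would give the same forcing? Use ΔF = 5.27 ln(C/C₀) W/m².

C ≈ 336 ppm

CH₄ forcing: 0.036 × (√2091 − √720) = 0.036 × (45.7275 − 26.8328) = 0.036 × 18.8947 = 0.68021 W/m².
Set 5.27 ln(C/295) = 0.68021: ln(C/295) = 0.68021/5.27 = 0.12907, so C = 295 × e^0.12907 = 295 × 1.13777 = 335.64 ppm.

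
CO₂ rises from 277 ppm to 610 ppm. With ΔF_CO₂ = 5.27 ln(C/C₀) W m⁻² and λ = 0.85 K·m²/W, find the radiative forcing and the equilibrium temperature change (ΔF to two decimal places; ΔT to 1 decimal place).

ΔF = 4.16 W/m²; ΔT = 3.5 K

CO₂: 5.27 × ln(610/277) = 5.27 × ln(2.20217) = 5.27 × 0.78944 = 4.1603 W/m².
ΔT = λ ΔF = 0.85 × 4.16 = 3.5360 K.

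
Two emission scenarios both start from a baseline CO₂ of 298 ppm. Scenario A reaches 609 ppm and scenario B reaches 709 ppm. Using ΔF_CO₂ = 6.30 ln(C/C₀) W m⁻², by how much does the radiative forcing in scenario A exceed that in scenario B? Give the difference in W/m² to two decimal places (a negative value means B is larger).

ΔF_A − ΔF_B = -0.96 W/m²

ΔF_A = 6.30 ln(609/298) = 6.30 × 0.71472 = 4.5027 W/m².
ΔF_B = 6.30 ln(709/298) = 6.30 × 0.86676 = 5.4606 W/m².
Difference: 4.5027 − 5.4606 = -0.9579 W/m².
(Equivalently, ΔF_A − ΔF_B = 6.30 ln(609/709) = 6.30 × -0.15204 = -0.9579 W/m².)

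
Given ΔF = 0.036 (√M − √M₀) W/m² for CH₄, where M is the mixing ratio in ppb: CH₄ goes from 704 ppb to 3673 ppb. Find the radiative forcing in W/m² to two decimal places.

ΔF = 1.23 W/m²

CH₄: 0.036 × (√3673 − √704) = 0.036 × (60.6053 − 26.5330) = 0.036 × 34.0723 = 1.2266 W/m².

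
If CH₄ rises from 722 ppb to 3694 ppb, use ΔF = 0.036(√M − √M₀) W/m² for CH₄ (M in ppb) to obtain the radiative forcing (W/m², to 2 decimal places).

ΔF = 1.22 W/m²

CH₄: 0.036 × (√3694 − √722) = 0.036 × (60.7783 − 26.8701) = 0.036 × 33.9082 = 1.2207 W/m².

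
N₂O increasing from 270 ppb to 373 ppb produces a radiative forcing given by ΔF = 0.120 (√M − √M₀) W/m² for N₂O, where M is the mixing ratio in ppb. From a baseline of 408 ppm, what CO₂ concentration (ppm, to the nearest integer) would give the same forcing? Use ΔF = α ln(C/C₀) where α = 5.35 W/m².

C ≈ 435 ppm

N₂O forcing: 0.120 × (√373 − √270) = 0.120 × (19.3132 − 16.4317) = 0.120 × 2.8815 = 0.34578 W/m².
Set 5.35 ln(C/408) = 0.34578: ln(C/408) = 0.34578/5.35 = 0.06463, so C = 408 × e^0.06463 = 408 × 1.06676 = 435.24 ppm.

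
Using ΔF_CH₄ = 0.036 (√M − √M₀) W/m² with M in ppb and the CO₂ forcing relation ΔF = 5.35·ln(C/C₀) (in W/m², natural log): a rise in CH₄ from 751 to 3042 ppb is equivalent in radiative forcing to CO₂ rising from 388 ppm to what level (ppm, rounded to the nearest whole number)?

CH₄ forcing: 0.036 × (√3042 − √751) = 0.036 × (55.1543 − 27.4044) = 0.036 × 27.7499 = 0.99900 W/m².
Set 5.35 ln(C/388) = 0.99900: ln(C/388) = 0.99900/5.35 = 0.18673, so C = 388 × e^0.18673 = 388 × 1.20530 = 467.66 ppm.

C ≈ 468 ppm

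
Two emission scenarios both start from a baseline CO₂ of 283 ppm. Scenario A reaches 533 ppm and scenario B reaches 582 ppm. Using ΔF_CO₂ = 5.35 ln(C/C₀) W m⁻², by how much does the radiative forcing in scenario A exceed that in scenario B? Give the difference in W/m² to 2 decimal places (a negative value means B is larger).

ΔF_A − ΔF_B = -0.47 W/m²

ΔF_A = 5.35 ln(533/283) = 5.35 × 0.63307 = 3.3869 W/m².
ΔF_B = 5.35 ln(582/283) = 5.35 × 0.72102 = 3.8575 W/m².
Difference: 3.3869 − 3.8575 = -0.4706 W/m².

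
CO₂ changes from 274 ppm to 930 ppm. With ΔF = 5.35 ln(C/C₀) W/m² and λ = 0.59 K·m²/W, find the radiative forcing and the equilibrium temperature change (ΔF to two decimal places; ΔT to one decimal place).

ΔF = 6.54 W/m²; ΔT = 3.9 K

CO₂: 5.35 × ln(930/274) = 5.35 × ln(3.39416) = 5.35 × 1.22206 = 6.5380 W/m².
ΔT = λ ΔF = 0.59 × 6.54 = 3.8586 K.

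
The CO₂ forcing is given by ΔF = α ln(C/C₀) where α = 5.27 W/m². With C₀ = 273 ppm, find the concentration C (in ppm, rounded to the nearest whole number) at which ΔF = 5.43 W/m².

Set 5.27 ln(C/273) = 5.43, so ln(C/273) = 5.43/5.27 = 1.03036.
Then C/273 = e^1.03036 = 2.80207, giving C = 273 × 2.80207 = 764.97 ppm.

C ≈ 765 ppm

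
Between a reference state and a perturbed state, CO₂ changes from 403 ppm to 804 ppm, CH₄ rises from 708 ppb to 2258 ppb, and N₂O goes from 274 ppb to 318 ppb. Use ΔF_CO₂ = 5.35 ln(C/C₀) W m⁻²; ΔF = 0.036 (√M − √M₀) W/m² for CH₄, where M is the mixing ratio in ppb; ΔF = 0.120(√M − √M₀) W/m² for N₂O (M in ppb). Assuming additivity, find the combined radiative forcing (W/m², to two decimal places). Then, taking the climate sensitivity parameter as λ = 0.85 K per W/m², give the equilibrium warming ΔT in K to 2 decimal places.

ΔF = 4.60 W/m²; ΔT = 3.91 K

CO₂: 5.35 × ln(804/403) = 5.35 × ln(1.99504) = 5.35 × 0.69066 = 3.6950 W/m².
CH₄: 0.036 × (√2258 − √708) = 0.036 × (47.5184 − 26.6083) = 0.036 × 20.9101 = 0.7528 W/m².
N₂O: 0.120 × (√318 − √274) = 0.120 × (17.8326 − 16.5529) = 0.120 × 1.2797 = 0.1536 W/m².
Total ΔF = 3.6950 + 0.7528 + 0.1536 = 4.6014 W/m².
ΔT = λ ΔF = 0.85 × 4.60 = 3.9100 K.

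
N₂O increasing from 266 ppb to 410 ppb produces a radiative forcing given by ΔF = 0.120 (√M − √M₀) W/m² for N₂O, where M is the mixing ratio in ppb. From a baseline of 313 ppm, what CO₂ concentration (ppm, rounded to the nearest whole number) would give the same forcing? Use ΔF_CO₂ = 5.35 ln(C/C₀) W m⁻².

N₂O forcing: 0.120 × (√410 − √266) = 0.120 × (20.2485 − 16.3095) = 0.120 × 3.9390 = 0.47268 W/m².
Set 5.35 ln(C/313) = 0.47268: ln(C/313) = 0.47268/5.35 = 0.08835, so C = 313 × e^0.08835 = 313 × 1.09237 = 341.91 ppm.

C ≈ 342 ppm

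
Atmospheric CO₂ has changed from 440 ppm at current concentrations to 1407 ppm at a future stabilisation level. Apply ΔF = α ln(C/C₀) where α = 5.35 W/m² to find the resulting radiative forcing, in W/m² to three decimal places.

ΔF = 6.219 W/m²

CO₂: 5.35 × ln(1407/440) = 5.35 × ln(3.19773) = 5.35 × 1.16244 = 6.2191 W/m².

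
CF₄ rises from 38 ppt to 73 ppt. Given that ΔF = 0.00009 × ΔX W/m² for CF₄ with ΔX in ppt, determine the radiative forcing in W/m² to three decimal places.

ΔF = 0.003 W/m²

CF₄: ΔF = 0.00009 × (73 − 38) = 0.00009 × 35 = 0.0032 W/m².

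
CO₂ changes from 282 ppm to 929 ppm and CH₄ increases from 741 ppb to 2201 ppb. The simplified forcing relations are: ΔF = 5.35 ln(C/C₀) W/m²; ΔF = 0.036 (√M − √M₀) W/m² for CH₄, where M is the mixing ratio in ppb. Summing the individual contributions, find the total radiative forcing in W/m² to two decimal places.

CO₂: 5.35 × ln(929/282) = 5.35 × ln(3.29433) = 5.35 × 1.19220 = 6.3783 W/m².
CH₄: 0.036 × (√2201 − √741) = 0.036 × (46.9148 − 27.2213) = 0.036 × 19.6935 = 0.7090 W/m².
Total ΔF = 6.3783 + 0.7090 = 7.0873 W/m².

ΔF = 7.09 W/m²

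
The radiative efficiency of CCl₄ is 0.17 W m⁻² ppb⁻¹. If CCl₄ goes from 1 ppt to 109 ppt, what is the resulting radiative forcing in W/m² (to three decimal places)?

ΔF = 0.018 W/m²

CCl₄: Δ = 109 − 1 = 108 ppt = 0.108 ppb; ΔF = 0.17 × 0.108 = 0.0184 W/m².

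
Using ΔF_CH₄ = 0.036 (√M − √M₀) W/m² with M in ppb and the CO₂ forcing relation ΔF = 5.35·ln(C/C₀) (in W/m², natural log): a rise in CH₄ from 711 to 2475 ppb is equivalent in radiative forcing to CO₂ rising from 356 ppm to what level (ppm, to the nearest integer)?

C ≈ 416 ppm

CH₄ forcing: 0.036 × (√2475 − √711) = 0.036 × (49.7494 − 26.6646) = 0.036 × 23.0848 = 0.83105 W/m².
Set 5.35 ln(C/356) = 0.83105: ln(C/356) = 0.83105/5.35 = 0.15534, so C = 356 × e^0.15534 = 356 × 1.16806 = 415.83 ppm.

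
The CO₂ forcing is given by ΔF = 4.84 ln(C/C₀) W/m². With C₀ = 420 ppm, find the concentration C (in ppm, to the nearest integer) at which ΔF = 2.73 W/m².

C ≈ 738 ppm

Set 4.84 ln(C/420) = 2.73, so ln(C/420) = 2.73/4.84 = 0.56405.
Then C/420 = e^0.56405 = 1.75778, giving C = 420 × 1.75778 = 738.27 ppm.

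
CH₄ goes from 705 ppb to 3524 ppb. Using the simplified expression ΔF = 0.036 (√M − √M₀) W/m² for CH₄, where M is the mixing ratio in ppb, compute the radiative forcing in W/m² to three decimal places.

CH₄: 0.036 × (√3524 − √705) = 0.036 × (59.3633 − 26.5518) = 0.036 × 32.8115 = 1.1812 W/m².

ΔF = 1.181 W/m²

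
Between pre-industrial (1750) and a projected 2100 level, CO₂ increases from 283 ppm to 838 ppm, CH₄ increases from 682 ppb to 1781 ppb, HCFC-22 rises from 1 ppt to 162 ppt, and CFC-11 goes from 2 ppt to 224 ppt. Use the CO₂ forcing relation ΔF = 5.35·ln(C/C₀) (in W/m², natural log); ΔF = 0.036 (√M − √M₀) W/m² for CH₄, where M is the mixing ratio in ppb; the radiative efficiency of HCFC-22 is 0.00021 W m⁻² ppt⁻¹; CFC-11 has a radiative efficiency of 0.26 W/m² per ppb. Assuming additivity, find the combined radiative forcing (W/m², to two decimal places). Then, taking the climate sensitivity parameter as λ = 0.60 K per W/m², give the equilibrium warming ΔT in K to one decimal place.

ΔF = 6.48 W/m²; ΔT = 3.9 K

CO₂: 5.35 × ln(838/283) = 5.35 × ln(2.96113) = 5.35 × 1.08557 = 5.8078 W/m².
CH₄: 0.036 × (√1781 − √682) = 0.036 × (42.2019 − 26.1151) = 0.036 × 16.0868 = 0.5791 W/m².
HCFC-22: ΔF = 0.00021 × (162 − 1) = 0.00021 × 161 = 0.0338 W/m².
CFC-11: Δ = 224 − 2 = 222 ppt = 0.222 ppb; ΔF = 0.26 × 0.222 = 0.0577 W/m².
Total ΔF = 5.8078 + 0.5791 + 0.0338 + 0.0577 = 6.4784 W/m².
ΔT = λ ΔF = 0.60 × 6.48 = 3.8880 K.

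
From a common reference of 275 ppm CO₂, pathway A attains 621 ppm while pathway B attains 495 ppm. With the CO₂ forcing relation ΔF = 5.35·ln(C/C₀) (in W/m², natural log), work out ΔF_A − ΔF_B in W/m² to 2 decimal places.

ΔF_A = 5.35 ln(621/275) = 5.35 × 0.81456 = 4.3579 W/m².
ΔF_B = 5.35 ln(495/275) = 5.35 × 0.58779 = 3.1447 W/m².
Difference: 4.3579 − 3.1447 = 1.2132 W/m².
(Equivalently, ΔF_A − ΔF_B = 5.35 ln(621/495) = 5.35 × 0.22677 = 1.2132 W/m².)

ΔF_A − ΔF_B = 1.21 W/m²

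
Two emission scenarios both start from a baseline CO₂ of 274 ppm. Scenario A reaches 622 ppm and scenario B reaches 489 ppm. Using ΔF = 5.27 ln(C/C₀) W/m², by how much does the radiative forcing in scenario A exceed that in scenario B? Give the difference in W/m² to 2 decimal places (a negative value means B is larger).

ΔF_A = 5.27 ln(622/274) = 5.27 × 0.81981 = 4.3204 W/m².
ΔF_B = 5.27 ln(489/274) = 5.27 × 0.57923 = 3.0525 W/m².
Difference: 4.3204 − 3.0525 = 1.2679 W/m².

ΔF_A − ΔF_B = 1.27 W/m²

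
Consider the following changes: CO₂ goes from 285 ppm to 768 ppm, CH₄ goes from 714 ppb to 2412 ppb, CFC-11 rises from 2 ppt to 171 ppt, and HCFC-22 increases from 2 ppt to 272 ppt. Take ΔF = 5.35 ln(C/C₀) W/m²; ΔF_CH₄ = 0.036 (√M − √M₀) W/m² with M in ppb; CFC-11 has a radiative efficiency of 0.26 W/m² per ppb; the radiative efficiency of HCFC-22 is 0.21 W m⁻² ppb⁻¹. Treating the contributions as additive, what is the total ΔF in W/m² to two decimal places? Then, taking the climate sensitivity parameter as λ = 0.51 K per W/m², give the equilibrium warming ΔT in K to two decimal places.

CO₂: 5.35 × ln(768/285) = 5.35 × ln(2.69474) = 5.35 × 0.99130 = 5.3035 W/m².
CH₄: 0.036 × (√2412 − √714) = 0.036 × (49.1121 − 26.7208) = 0.036 × 22.3913 = 0.8061 W/m².
CFC-11: Δ = 171 − 2 = 169 ppt = 0.169 ppb; ΔF = 0.26 × 0.169 = 0.0439 W/m².
HCFC-22: Δ = 272 − 2 = 270 ppt = 0.270 ppb; ΔF = 0.21 × 0.270 = 0.0567 W/m².
Total ΔF = 5.3035 + 0.8061 + 0.0439 + 0.0567 = 6.2102 W/m².
ΔT = λ ΔF = 0.51 × 6.21 = 3.1671 K.

ΔF = 6.21 W/m²; ΔT = 3.17 K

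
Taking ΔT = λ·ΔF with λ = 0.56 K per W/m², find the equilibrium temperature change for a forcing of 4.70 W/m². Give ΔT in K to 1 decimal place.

ΔT = λ ΔF = 0.56 × 4.70 = 2.6320 K.

ΔT = 2.6 K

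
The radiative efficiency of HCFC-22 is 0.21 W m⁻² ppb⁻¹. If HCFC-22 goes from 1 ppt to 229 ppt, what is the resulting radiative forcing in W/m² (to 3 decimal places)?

ΔF = 0.048 W/m²

HCFC-22: Δ = 229 − 1 = 228 ppt = 0.228 ppb; ΔF = 0.21 × 0.228 = 0.0479 W/m².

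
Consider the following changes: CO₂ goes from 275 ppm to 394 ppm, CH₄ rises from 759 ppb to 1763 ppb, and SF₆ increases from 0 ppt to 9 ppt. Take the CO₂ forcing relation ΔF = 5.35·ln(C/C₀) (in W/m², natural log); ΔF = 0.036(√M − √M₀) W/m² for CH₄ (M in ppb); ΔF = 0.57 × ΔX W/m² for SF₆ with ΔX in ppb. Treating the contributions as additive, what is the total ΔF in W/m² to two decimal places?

CO₂: 5.35 × ln(394/275) = 5.35 × ln(1.43273) = 5.35 × 0.35958 = 1.9238 W/m².
CH₄: 0.036 × (√1763 − √759) = 0.036 × (41.9881 − 27.5500) = 0.036 × 14.4381 = 0.5198 W/m².
SF₆: Δ = 9 − 0 = 9 ppt = 0.009 ppb; ΔF = 0.57 × 0.009 = 0.0051 W/m².
Total ΔF = 1.9238 + 0.5198 + 0.0051 = 2.4487 W/m².

ΔF = 2.45 W/m²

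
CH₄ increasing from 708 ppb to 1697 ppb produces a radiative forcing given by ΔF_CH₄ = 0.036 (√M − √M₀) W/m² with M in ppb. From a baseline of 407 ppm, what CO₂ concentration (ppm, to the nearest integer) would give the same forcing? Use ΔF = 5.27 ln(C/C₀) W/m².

C ≈ 450 ppm

CH₄ forcing: 0.036 × (√1697 − √708) = 0.036 × (41.1947 − 26.6083) = 0.036 × 14.5864 = 0.52511 W/m².
Set 5.27 ln(C/407) = 0.52511: ln(C/407) = 0.52511/5.27 = 0.09964, so C = 407 × e^0.09964 = 407 × 1.10477 = 449.64 ppm.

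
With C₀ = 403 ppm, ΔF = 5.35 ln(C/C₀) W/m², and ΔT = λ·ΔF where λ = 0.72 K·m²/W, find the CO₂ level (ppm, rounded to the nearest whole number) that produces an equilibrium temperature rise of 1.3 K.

Required forcing: ΔF = ΔT/λ = 1.3/0.72 = 1.8056 W/m².
Then ln(C/403) = ΔF/5.35 = 1.8056/5.35 = 0.33750.
So C = 403 × e^0.33750 = 403 × 1.40144 = 564.78 ppm.

C ≈ 565 ppm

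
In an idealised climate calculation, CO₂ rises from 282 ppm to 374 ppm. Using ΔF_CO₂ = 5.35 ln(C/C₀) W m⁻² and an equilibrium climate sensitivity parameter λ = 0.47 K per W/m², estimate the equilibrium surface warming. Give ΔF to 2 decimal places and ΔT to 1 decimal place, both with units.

CO₂: 5.35 × ln(374/282) = 5.35 × ln(1.32624) = 5.35 × 0.28235 = 1.5106 W/m².
ΔT = λ ΔF = 0.47 × 1.51 = 0.7097 K.

ΔF = 1.51 W/m²; ΔT = 0.7 K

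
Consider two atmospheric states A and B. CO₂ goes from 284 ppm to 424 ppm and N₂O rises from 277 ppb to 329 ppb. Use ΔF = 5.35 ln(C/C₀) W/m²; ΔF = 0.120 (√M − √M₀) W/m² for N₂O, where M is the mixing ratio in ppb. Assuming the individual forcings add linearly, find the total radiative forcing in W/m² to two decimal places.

ΔF = 2.32 W/m²

CO₂: 5.35 × ln(424/284) = 5.35 × ln(1.49296) = 5.35 × 0.40076 = 2.1441 W/m².
N₂O: 0.120 × (√329 − √277) = 0.120 × (18.1384 − 16.6433) = 0.120 × 1.4951 = 0.1794 W/m².
Total ΔF = 2.1441 + 0.1794 = 2.3235 W/m².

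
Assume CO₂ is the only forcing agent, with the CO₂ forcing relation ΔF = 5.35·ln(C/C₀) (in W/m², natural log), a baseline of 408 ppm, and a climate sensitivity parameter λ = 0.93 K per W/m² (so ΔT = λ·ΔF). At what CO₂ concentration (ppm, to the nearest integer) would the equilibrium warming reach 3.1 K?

C ≈ 761 ppm

Required forcing: ΔF = ΔT/λ = 3.1/0.93 = 3.3333 W/m².
Then ln(C/408) = ΔF/5.35 = 3.3333/5.35 = 0.62305.
So C = 408 × e^0.62305 = 408 × 1.86461 = 760.76 ppm.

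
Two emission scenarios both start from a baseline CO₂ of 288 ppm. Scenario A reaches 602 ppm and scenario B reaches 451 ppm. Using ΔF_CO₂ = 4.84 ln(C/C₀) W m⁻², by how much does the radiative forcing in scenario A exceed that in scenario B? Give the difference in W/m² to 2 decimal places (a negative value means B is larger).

ΔF_A = 4.84 ln(602/288) = 4.84 × 0.73730 = 3.5685 W/m².
ΔF_B = 4.84 ln(451/288) = 4.84 × 0.44851 = 2.1708 W/m².
Difference: 3.5685 − 2.1708 = 1.3977 W/m².
(Equivalently, ΔF_A − ΔF_B = 4.84 ln(602/451) = 4.84 × 0.28879 = 1.3977 W/m².)

ΔF_A − ΔF_B = 1.40 W/m²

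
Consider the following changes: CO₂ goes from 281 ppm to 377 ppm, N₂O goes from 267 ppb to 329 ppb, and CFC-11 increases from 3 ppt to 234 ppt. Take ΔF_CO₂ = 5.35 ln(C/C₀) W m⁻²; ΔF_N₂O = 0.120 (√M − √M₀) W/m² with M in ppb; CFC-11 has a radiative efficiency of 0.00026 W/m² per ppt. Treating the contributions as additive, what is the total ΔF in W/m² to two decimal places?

CO₂: 5.35 × ln(377/281) = 5.35 × ln(1.34164) = 5.35 × 0.29389 = 1.5723 W/m².
N₂O: 0.120 × (√329 − √267) = 0.120 × (18.1384 − 16.3401) = 0.120 × 1.7983 = 0.2158 W/m².
CFC-11: ΔF = 0.00026 × (234 − 3) = 0.00026 × 231 = 0.0601 W/m².
Total ΔF = 1.5723 + 0.2158 + 0.0601 = 1.8482 W/m².

ΔF = 1.85 W/m²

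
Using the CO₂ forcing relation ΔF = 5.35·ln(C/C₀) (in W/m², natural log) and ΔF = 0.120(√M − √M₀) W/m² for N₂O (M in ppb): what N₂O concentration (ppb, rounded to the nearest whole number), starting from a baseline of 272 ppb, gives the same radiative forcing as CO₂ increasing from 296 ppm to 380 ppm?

CO₂ forcing: 5.35 × ln(380/296) = 5.35 × 0.249812 = 1.33649 W/m².
Set 0.120(√M − √272) = 1.33649: √M = 1.33649/0.120 + √272 = 11.1374 + 16.4924 = 27.6298.
M = (27.6298)² = 763.41 ppb.

M ≈ 763 ppb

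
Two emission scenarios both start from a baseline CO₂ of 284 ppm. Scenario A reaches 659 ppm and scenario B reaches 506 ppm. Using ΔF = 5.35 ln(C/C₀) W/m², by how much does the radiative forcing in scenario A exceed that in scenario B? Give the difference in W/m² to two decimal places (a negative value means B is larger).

ΔF_A − ΔF_B = 1.41 W/m²

ΔF_A = 5.35 ln(659/284) = 5.35 × 0.84175 = 4.5034 W/m².
ΔF_B = 5.35 ln(506/284) = 5.35 × 0.57756 = 3.0899 W/m².
Difference: 4.5034 − 3.0899 = 1.4135 W/m².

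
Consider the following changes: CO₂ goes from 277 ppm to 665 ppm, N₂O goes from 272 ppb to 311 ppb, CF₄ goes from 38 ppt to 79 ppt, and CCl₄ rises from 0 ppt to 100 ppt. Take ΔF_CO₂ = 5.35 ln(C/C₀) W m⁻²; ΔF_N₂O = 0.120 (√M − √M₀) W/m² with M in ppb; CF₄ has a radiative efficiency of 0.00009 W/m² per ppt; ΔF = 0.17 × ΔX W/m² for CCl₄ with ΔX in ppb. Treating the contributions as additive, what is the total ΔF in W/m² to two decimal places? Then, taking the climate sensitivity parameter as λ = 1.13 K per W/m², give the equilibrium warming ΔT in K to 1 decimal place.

CO₂: 5.35 × ln(665/277) = 5.35 × ln(2.40072) = 5.35 × 0.87577 = 4.6854 W/m².
N₂O: 0.120 × (√311 − √272) = 0.120 × (17.6352 − 16.4924) = 0.120 × 1.1428 = 0.1371 W/m².
CF₄: ΔF = 0.00009 × (79 − 38) = 0.00009 × 41 = 0.0037 W/m².
CCl₄: Δ = 100 − 0 = 100 ppt = 0.100 ppb; ΔF = 0.17 × 0.100 = 0.0170 W/m².
Total ΔF = 4.6854 + 0.1371 + 0.0037 + 0.0170 = 4.8432 W/m².
ΔT = λ ΔF = 1.13 × 4.84 = 5.4692 K.

ΔF = 4.84 W/m²; ΔT = 5.5 K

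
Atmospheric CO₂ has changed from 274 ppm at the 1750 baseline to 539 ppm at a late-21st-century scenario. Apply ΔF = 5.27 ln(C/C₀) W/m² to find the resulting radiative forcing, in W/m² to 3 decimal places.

ΔF = 3.566 W/m²

CO₂: 5.27 × ln(539/274) = 5.27 × ln(1.96715) = 5.27 × 0.67659 = 3.5656 W/m².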